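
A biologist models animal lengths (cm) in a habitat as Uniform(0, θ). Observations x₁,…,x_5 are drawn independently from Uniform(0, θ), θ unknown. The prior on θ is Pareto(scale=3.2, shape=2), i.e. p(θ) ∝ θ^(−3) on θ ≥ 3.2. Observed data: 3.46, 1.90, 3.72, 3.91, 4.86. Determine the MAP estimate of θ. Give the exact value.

The Uniform(0, θ) likelihood is θ^(−n) for θ ≥ max(xᵢ), zero otherwise. Here max(xᵢ) = 4.86.
Posterior ∝ θ^(−3) · θ^(−5) = θ^(−8) on θ ≥ max(3.2, 4.86) = 4.86.
This density is strictly decreasing in θ, so the posterior mode lies at the lower boundary of the support.

θ̂_MAP = 4.86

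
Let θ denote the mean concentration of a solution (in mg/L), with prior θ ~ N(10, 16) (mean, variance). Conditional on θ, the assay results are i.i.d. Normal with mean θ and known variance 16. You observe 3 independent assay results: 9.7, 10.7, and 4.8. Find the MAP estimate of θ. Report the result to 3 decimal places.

n = 3; x̄ = (9.7 + 10.7 + 4.8)/3 = 25.2/3 = 8.4.
For a Normal prior and Normal likelihood with known variance, the posterior is Normal; its mode equals its mean, the precision-weighted average.
Prior precision 1/σ₀² = 1/16 = 0.0625; data precision n/σ² = 3/16 = 0.1875.
θ̂ = (0.0625·10 + 0.1875·8.4) / (0.0625 + 0.1875) = 2.2/0.25 = 8.800.

θ̂_MAP = 8.800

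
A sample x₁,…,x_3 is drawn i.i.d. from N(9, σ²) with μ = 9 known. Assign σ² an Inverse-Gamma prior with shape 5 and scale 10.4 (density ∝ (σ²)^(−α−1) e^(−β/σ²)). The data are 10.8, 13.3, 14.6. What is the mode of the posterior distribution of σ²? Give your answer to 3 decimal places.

σ̂²_MAP = 4.926

Sum of squared deviations about the known mean: SS = (10.8−9)² + (13.3−9)² + (14.6−9)² = 53.09.
The Normal likelihood contributes (σ²)^(−n/2) exp(−SS/(2σ²)), so the posterior is Inverse-Gamma(α + n/2, β + SS/2) = Inverse-Gamma(6.5, 36.945).
The mode of Inverse-Gamma(a, b) is b/(a+1) = 36.945/7.5 ≈ 4.926.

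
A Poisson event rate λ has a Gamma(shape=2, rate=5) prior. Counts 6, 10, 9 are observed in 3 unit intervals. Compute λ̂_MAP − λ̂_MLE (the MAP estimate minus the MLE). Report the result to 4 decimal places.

MAP − MLE = -5.0833

Σxᵢ = 25. Posterior is Gamma(27, 8); MAP = (27−1)/8 = 26/8 ≈ 3.25000.
MLE = x̄ = 25/3 ≈ 8.33333.
Difference = 26/8 − 25/3 = -61/12 ≈ -5.0833.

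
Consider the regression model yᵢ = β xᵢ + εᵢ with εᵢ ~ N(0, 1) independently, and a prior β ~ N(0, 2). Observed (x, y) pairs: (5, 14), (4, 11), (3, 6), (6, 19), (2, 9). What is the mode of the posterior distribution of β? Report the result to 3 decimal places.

log p(β | y) = −Σ(yᵢ − βxᵢ)²/(2·1) − β²/(2·2) + const.
Setting the derivative to zero: Σxᵢ(yᵢ − βxᵢ)/1 − β/2 = 0, so β = Σxᵢyᵢ / (Σxᵢ² + σ²/τ²).
Σxᵢyᵢ = 5·14 + 4·11 + 3·6 + 6·19 + 2·9 = 264; Σxᵢ² = 90; σ²/τ² = 0.5.
β̂_MAP = 264 / (90 + 0.5) = 264/90.5 ≈ 2.917.

β̂_MAP = 2.917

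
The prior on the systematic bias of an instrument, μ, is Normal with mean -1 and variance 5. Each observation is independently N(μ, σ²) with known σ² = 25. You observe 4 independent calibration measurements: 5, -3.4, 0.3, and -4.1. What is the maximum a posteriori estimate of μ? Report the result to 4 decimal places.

μ̂_MAP = -0.8000

n = 4; x̄ = (5 + (-3.4) + 0.3 + (-4.1))/4 = -2.2/4 = -0.55.
For a Normal prior and Normal likelihood with known variance, the posterior is Normal; its mode equals its mean, the precision-weighted average.
Prior precision 1/σ₀² = 1/5 = 0.2; data precision n/σ² = 4/25 = 0.16.
μ̂ = (0.2·(-1) + 0.16·(-0.55)) / (0.2 + 0.16) = (-0.288)/0.36 = -0.8000.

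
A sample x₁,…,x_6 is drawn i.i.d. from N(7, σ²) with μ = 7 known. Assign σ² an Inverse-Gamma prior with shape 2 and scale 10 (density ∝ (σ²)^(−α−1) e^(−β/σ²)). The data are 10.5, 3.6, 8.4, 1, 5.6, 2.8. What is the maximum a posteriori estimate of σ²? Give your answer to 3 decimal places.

σ̂²_MAP = 8.448

Sum of squared deviations about the known mean: SS = (10.5−7)² + (3.6−7)² + (8.4−7)² + (1−7)² + (5.6−7)² + (2.8−7)² = 81.37.
The Normal likelihood contributes (σ²)^(−n/2) exp(−SS/(2σ²)), so the posterior is Inverse-Gamma(α + n/2, β + SS/2) = Inverse-Gamma(5, 50.685).
The mode of Inverse-Gamma(a, b) is b/(a+1) = 50.685/6 ≈ 8.448.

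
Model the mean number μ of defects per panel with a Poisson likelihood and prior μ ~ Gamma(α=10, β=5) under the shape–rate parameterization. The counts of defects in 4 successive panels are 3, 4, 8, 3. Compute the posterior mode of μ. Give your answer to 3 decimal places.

Σxᵢ = 3+4+8+3 = 18, with n = 4.
Posterior ∝ μ^9e^(−5μ) · μ^18e^(−4μ) = μ^27e^(−9μ), i.e. Gamma(shape=28, rate=9).
The mode of a Gamma(a, b) with a ≥ 1 (shape–rate) is (a−1)/b = 27/9 ≈ 3.000.

μ̂_MAP = 3.000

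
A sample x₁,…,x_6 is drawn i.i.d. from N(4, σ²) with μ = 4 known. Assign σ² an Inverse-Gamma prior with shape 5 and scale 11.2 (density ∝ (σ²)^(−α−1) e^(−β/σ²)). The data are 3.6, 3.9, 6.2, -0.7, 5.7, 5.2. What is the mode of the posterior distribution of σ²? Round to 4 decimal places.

σ̂²_MAP = 2.9906

Sum of squared deviations about the known mean: SS = (3.6−4)² + (3.9−4)² + (6.2−4)² + (-0.7−4)² + (5.7−4)² + (5.2−4)² = 31.43.
The Normal likelihood contributes (σ²)^(−n/2) exp(−SS/(2σ²)), so the posterior is Inverse-Gamma(α + n/2, β + SS/2) = Inverse-Gamma(8, 26.915).
The mode of Inverse-Gamma(a, b) is b/(a+1) = 26.915/9 ≈ 2.9906.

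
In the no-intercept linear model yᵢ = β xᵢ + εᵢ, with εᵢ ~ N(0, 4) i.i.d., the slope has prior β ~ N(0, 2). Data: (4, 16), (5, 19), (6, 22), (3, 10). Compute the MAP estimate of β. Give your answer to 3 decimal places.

β̂_MAP = 3.648

log p(β | y) = −Σ(yᵢ − βxᵢ)²/(2·4) − β²/(2·2) + const.
Setting the derivative to zero: Σxᵢ(yᵢ − βxᵢ)/4 − β/2 = 0, so β = Σxᵢyᵢ / (Σxᵢ² + σ²/τ²).
Σxᵢyᵢ = 4·16 + 5·19 + 6·22 + 3·10 = 321; Σxᵢ² = 86; σ²/τ² = 2.
β̂_MAP = 321 / (86 + 2) = 321/88 ≈ 3.648.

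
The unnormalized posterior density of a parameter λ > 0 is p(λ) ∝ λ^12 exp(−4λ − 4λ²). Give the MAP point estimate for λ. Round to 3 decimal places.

ℓ'(λ) = 12/λ − 4 − 8λ. Setting this to zero and multiplying by λ: 8λ² + 4λ − 12 = 0.
λ = (−4 + √(4² + 4·8·12)) / (2·8) = (−4 + √400) / 16 = (−4 + 20)/16 = 1.
ℓ''(λ) = −12/λ² − 8 < 0, confirming a maximum.

λ̂_MAP = 1.000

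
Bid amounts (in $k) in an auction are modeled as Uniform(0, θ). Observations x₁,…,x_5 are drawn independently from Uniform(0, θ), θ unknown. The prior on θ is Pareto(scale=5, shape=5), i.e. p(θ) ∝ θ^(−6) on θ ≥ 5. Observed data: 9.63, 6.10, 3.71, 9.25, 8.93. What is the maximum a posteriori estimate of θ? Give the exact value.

The Uniform(0, θ) likelihood is θ^(−n) for θ ≥ max(xᵢ), zero otherwise. Here max(xᵢ) = 9.63.
Posterior ∝ θ^(−6) · θ^(−5) = θ^(−11) on θ ≥ max(5, 9.63) = 9.63.
This density is strictly decreasing in θ, so the posterior mode lies at the lower boundary of the support.

θ̂_MAP = 9.63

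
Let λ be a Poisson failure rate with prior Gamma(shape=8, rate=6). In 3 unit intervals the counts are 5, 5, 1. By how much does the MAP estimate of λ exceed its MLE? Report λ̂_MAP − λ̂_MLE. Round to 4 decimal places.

MAP − MLE = -1.6667

Σxᵢ = 11. Posterior is Gamma(19, 9); MAP = (19−1)/9 = 18/9 ≈ 2.00000.
MLE = x̄ = 11/3 ≈ 3.66667.
Difference = 18/9 − 11/3 = -5/3 ≈ -1.6667.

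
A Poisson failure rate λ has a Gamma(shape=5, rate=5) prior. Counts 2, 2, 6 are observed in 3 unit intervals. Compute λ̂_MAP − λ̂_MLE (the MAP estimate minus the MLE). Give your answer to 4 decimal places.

Σxᵢ = 10. Posterior is Gamma(15, 8); MAP = (15−1)/8 = 14/8 ≈ 1.75000.
MLE = x̄ = 10/3 ≈ 3.33333.
Difference = 14/8 − 10/3 = -19/12 ≈ -1.5833.

MAP − MLE = -1.5833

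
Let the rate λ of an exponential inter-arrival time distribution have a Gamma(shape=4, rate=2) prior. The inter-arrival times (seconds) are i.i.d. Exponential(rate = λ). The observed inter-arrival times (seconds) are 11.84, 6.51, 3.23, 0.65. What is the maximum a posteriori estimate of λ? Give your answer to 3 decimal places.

λ̂_MAP = 0.289

The Exponential(rate=λ) likelihood is ∝ λ^n e^(−λΣtᵢ). Here n = 4 and Σtᵢ = 11.84 + 6.51 + 3.23 + 0.65 = 22.23.
Posterior ∝ λ^3e^(−2λ) · λ^4e^(−22.23λ) = λ^7e^(−24.23λ), i.e. Gamma(8, 24.23).
Mode = (a−1)/b = 7/24.23 ≈ 0.289.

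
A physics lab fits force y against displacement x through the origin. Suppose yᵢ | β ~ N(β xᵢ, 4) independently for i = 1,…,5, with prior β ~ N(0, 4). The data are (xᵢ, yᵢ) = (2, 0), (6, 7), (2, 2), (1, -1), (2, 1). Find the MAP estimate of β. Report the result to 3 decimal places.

log p(β | y) = −Σ(yᵢ − βxᵢ)²/(2·4) − β²/(2·4) + const.
Setting the derivative to zero: Σxᵢ(yᵢ − βxᵢ)/4 − β/4 = 0, so β = Σxᵢyᵢ / (Σxᵢ² + σ²/τ²).
Σxᵢyᵢ = 2·0 + 6·7 + 2·2 + 1·(-1) + 2·1 = 47; Σxᵢ² = 49; σ²/τ² = 1.
β̂_MAP = 47 / (49 + 1) = 47/50 ≈ 0.940.

β̂_MAP = 0.940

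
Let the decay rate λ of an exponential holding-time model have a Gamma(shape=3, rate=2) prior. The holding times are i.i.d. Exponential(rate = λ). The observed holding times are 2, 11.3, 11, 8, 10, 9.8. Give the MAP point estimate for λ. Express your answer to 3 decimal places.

The Exponential(rate=λ) likelihood is ∝ λ^n e^(−λΣtᵢ). Here n = 6 and Σtᵢ = 2 + 11.3 + 11 + 8 + 10 + 9.8 = 52.1.
Posterior ∝ λ^2e^(−2λ) · λ^6e^(−52.1λ) = λ^8e^(−54.1λ), i.e. Gamma(9, 54.1).
Mode = (a−1)/b = 8/54.1 ≈ 0.148.

λ̂_MAP = 0.148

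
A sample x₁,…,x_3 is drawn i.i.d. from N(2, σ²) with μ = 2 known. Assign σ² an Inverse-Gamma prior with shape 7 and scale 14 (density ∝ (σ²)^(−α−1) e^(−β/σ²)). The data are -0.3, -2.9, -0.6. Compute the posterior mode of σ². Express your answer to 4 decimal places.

σ̂²_MAP = 3.3716

Sum of squared deviations about the known mean: SS = (-0.3−2)² + (-2.9−2)² + (-0.6−2)² = 36.06.
The Normal likelihood contributes (σ²)^(−n/2) exp(−SS/(2σ²)), so the posterior is Inverse-Gamma(α + n/2, β + SS/2) = Inverse-Gamma(8.5, 32.03).
The mode of Inverse-Gamma(a, b) is b/(a+1) = 32.03/9.5 ≈ 3.3716.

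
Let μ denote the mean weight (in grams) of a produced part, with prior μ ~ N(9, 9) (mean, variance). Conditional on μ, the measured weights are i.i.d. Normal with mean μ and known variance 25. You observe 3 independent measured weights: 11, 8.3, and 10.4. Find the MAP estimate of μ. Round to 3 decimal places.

n = 3; x̄ = (11 + 8.3 + 10.4)/3 = 29.7/3 = 9.9.
For a Normal prior and Normal likelihood with known variance, the posterior is Normal; its mode equals its mean, the precision-weighted average.
Prior precision 1/σ₀² = 1/9; data precision n/σ² = 3/25 = 0.12.
μ̂ = ((1/9)·9 + 0.12·9.9) / (1/9 + 0.12) = 2.188/(52/225) = 4923/520 ≈ 9.467.

μ̂_MAP = 9.467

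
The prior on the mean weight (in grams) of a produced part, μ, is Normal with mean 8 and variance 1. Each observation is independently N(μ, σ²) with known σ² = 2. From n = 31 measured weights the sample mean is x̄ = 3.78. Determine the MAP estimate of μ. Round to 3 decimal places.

n = 31, x̄ = 3.78.
For a Normal prior and Normal likelihood with known variance, the posterior is Normal; its mode equals its mean, the precision-weighted average.
Prior precision 1/σ₀² = 1/1 = 1; data precision n/σ² = 31/2 = 15.5.
μ̂ = (1·8 + 15.5·3.78) / (1 + 15.5) = 66.59/16.5 = 6659/1650 ≈ 4.036.

μ̂_MAP = 4.036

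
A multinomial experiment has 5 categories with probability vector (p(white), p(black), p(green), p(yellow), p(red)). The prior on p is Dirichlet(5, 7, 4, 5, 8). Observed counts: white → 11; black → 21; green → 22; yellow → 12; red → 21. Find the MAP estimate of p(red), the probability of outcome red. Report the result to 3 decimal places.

The posterior is Dirichlet(αᵢ + nᵢ) = Dirichlet(16, 28, 26, 17, 29).
For a Dirichlet(a₁,…,a_K) with all aᵢ > 1, the mode has j-th component (aⱼ − 1)/(Σaᵢ − K).
Here Σaᵢ = 116 and K = 5, so p(red) = (29 − 1)/(116 − 5) = 28/111 ≈ 0.252.

MAP estimate of p(red) = 0.252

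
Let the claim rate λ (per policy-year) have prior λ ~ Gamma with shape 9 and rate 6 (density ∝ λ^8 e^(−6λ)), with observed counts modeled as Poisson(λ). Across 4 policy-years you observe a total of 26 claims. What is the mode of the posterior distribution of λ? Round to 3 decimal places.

Σxᵢ = 26, n = 4.
Posterior ∝ λ^8e^(−6λ) · λ^26e^(−4λ) = λ^34e^(−10λ), i.e. Gamma(shape=35, rate=10).
The mode of a Gamma(a, b) with a ≥ 1 (shape–rate) is (a−1)/b = 34/10 ≈ 3.400.

λ̂_MAP = 3.400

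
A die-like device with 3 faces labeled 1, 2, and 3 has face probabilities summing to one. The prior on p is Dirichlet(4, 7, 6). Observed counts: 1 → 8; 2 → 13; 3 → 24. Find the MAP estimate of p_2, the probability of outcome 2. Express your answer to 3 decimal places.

MAP estimate: 0.322

The posterior is Dirichlet(αᵢ + nᵢ) = Dirichlet(12, 20, 30).
For a Dirichlet(a₁,…,a_K) with all aᵢ > 1, the mode has j-th component (aⱼ − 1)/(Σaᵢ − K).
Here Σaᵢ = 62 and K = 3, so p_2 = (20 − 1)/(62 − 3) = 19/59 ≈ 0.322.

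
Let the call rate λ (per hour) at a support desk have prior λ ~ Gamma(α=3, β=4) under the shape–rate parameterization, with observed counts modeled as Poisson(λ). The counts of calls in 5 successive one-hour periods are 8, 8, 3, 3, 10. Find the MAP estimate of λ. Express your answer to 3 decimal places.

Σxᵢ = 8+8+3+3+10 = 32, with n = 5.
Posterior ∝ λ^2e^(−4λ) · λ^32e^(−5λ) = λ^34e^(−9λ), i.e. Gamma(shape=35, rate=9).
The mode of a Gamma(a, b) with a ≥ 1 (shape–rate) is (a−1)/b = 34/9 ≈ 3.778.

λ̂_MAP = 3.778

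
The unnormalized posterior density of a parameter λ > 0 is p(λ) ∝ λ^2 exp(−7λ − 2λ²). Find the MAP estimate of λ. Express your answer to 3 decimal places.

λ̂_MAP = 0.250

ℓ'(λ) = 2/λ − 7 − 4λ. Setting this to zero and multiplying by λ: 4λ² + 7λ − 2 = 0.
λ = (−7 + √(7² + 4·4·2)) / (2·4) = (−7 + √81) / 8 = (−7 + 9)/8 = 1/4.
ℓ''(λ) = −2/λ² − 4 < 0, confirming a maximum.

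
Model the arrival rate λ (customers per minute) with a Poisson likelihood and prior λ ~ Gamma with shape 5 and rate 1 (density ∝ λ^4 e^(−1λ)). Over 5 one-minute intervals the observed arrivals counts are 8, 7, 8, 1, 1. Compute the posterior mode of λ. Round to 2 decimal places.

λ̂_MAP = 4.83

Σxᵢ = 8+7+8+1+1 = 25, with n = 5.
Posterior ∝ λ^4e^(−1λ) · λ^25e^(−5λ) = λ^29e^(−6λ), i.e. Gamma(shape=30, rate=6).
The mode of a Gamma(a, b) with a ≥ 1 (shape–rate) is (a−1)/b = 29/6 ≈ 4.83.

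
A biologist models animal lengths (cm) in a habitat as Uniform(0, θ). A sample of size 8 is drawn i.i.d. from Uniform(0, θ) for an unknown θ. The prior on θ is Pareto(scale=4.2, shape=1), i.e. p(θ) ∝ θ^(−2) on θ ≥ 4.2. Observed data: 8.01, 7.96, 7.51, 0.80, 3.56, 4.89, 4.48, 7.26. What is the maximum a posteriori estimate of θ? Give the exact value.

The Uniform(0, θ) likelihood is θ^(−n) for θ ≥ max(xᵢ), zero otherwise. Here max(xᵢ) = 8.01.
Posterior ∝ θ^(−2) · θ^(−8) = θ^(−10) on θ ≥ max(4.2, 8.01) = 8.01.
This density is strictly decreasing in θ, so the posterior mode lies at the lower boundary of the support.

θ̂_MAP = 8.01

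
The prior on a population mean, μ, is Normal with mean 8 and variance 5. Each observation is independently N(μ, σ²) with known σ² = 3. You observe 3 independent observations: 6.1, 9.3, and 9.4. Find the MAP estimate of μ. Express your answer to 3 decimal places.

μ̂_MAP = 8.222

n = 3; x̄ = (6.1 + 9.3 + 9.4)/3 = 24.8/3 = 124/15 ≈ 8.2667.
For a Normal prior and Normal likelihood with known variance, the posterior is Normal; its mode equals its mean, the precision-weighted average.
Prior precision 1/σ₀² = 1/5 = 0.2; data precision n/σ² = 3/3 = 1.
μ̂ = (0.2·8 + 1·(124/15)) / (0.2 + 1) = (148/15)/1.2 = 74/9 ≈ 8.222.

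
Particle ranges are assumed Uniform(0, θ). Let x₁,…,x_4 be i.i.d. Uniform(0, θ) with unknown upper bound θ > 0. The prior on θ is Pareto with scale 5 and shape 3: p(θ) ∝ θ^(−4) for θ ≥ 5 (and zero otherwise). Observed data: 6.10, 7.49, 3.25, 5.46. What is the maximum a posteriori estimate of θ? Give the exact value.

θ̂_MAP = 7.49

The Uniform(0, θ) likelihood is θ^(−n) for θ ≥ max(xᵢ), zero otherwise. Here max(xᵢ) = 7.49.
Posterior ∝ θ^(−4) · θ^(−4) = θ^(−8) on θ ≥ max(5, 7.49) = 7.49.
This density is strictly decreasing in θ, so the posterior mode lies at the lower boundary of the support.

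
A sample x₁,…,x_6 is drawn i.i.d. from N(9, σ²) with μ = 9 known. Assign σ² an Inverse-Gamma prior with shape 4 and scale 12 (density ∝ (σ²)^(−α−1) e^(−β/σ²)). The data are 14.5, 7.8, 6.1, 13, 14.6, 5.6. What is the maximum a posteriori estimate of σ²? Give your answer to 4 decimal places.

Sum of squared deviations about the known mean: SS = (14.5−9)² + (7.8−9)² + (6.1−9)² + (13−9)² + (14.6−9)² + (5.6−9)² = 99.02.
The Normal likelihood contributes (σ²)^(−n/2) exp(−SS/(2σ²)), so the posterior is Inverse-Gamma(α + n/2, β + SS/2) = Inverse-Gamma(7, 61.51).
The mode of Inverse-Gamma(a, b) is b/(a+1) = 61.51/8 ≈ 7.6888.

σ̂²_MAP = 7.6888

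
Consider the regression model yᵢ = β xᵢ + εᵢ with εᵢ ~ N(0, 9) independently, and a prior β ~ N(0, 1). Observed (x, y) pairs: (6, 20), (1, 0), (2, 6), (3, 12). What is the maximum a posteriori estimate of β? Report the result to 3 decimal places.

β̂_MAP = 2.847

log p(β | y) = −Σ(yᵢ − βxᵢ)²/(2·9) − β²/(2·1) + const.
Setting the derivative to zero: Σxᵢ(yᵢ − βxᵢ)/9 − β/1 = 0, so β = Σxᵢyᵢ / (Σxᵢ² + σ²/τ²).
Σxᵢyᵢ = 6·20 + 1·0 + 2·6 + 3·12 = 168; Σxᵢ² = 50; σ²/τ² = 9.
β̂_MAP = 168 / (50 + 9) = 168/59 ≈ 2.847.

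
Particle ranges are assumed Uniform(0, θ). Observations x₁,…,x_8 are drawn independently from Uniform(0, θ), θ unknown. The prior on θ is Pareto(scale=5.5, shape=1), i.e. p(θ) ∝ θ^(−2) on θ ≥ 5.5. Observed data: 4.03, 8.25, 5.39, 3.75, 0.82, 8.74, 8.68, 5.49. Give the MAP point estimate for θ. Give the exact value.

The Uniform(0, θ) likelihood is θ^(−n) for θ ≥ max(xᵢ), zero otherwise. Here max(xᵢ) = 8.74.
Posterior ∝ θ^(−2) · θ^(−8) = θ^(−10) on θ ≥ max(5.5, 8.74) = 8.74.
This density is strictly decreasing in θ, so the posterior mode lies at the lower boundary of the support.

θ̂_MAP = 8.74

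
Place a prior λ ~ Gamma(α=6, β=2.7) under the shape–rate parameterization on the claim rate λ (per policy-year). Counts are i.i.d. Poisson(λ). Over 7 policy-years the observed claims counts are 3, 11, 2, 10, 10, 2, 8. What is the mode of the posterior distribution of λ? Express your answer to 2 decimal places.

Σxᵢ = 3+11+2+10+10+2+8 = 46, with n = 7.
Posterior ∝ λ^5e^(−2.7λ) · λ^46e^(−7λ) = λ^51e^(−9.7λ), i.e. Gamma(shape=52, rate=9.7).
The mode of a Gamma(a, b) with a ≥ 1 (shape–rate) is (a−1)/b = 51/9.7 ≈ 5.26.

λ̂_MAP = 5.26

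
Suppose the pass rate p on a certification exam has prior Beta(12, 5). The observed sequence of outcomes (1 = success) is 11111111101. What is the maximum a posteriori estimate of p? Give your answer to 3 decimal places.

p̂_MAP = 0.808

Prior: Beta(12, 5).
Data: 10 successes in 11 trials (from the sequence). The binomial likelihood contributes p^10(1−p)^1, so the posterior is Beta(12+10, 5+1) = Beta(22, 6).
For Beta(a, b) with a, b > 1 the mode is (a−1)/(a+b−2) = 21/26 ≈ 0.808.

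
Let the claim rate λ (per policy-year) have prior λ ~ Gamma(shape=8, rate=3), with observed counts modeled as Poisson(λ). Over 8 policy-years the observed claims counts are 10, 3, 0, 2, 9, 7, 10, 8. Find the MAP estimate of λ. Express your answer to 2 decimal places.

Σxᵢ = 10+3+0+2+9+7+10+8 = 49, with n = 8.
Posterior ∝ λ^7e^(−3λ) · λ^49e^(−8λ) = λ^56e^(−11λ), i.e. Gamma(shape=57, rate=11).
The mode of a Gamma(a, b) with a ≥ 1 (shape–rate) is (a−1)/b = 56/11 ≈ 5.09.

λ̂_MAP = 5.09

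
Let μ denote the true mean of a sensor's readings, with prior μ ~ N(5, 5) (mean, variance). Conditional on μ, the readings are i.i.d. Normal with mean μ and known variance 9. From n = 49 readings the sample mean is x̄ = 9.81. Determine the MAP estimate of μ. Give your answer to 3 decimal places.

n = 49, x̄ = 9.81.
For a Normal prior and Normal likelihood with known variance, the posterior is Normal; its mode equals its mean, the precision-weighted average.
Prior precision 1/σ₀² = 1/5 = 0.2; data precision n/σ² = 49/9.
μ̂ = (0.2·5 + (49/9)·9.81) / (0.2 + 49/9) = 54.41/(254/45) = 48969/5080 ≈ 9.640.

μ̂_MAP = 9.640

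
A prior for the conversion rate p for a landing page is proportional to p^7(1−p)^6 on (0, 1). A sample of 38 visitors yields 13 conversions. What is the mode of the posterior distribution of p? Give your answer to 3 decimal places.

The prior density ∝ p^7(1−p)^6 is the kernel of Beta(8, 7).
Data: 13 successes in 38 trials. The binomial likelihood contributes p^13(1−p)^25, so the posterior is Beta(8+13, 7+25) = Beta(21, 32).
For Beta(a, b) with a, b > 1 the mode is (a−1)/(a+b−2) = 20/51 ≈ 0.392.

p̂_MAP = 0.392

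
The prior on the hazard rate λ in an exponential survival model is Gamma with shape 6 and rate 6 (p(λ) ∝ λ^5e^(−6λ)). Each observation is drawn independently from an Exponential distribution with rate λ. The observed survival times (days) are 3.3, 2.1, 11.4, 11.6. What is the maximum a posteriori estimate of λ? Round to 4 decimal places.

λ̂_MAP = 0.2616

The Exponential(rate=λ) likelihood is ∝ λ^n e^(−λΣtᵢ). Here n = 4 and Σtᵢ = 3.3 + 2.1 + 11.4 + 11.6 = 28.4.
Posterior ∝ λ^5e^(−6λ) · λ^4e^(−28.4λ) = λ^9e^(−34.4λ), i.e. Gamma(10, 34.4).
Mode = (a−1)/b = 9/34.4 ≈ 0.2616.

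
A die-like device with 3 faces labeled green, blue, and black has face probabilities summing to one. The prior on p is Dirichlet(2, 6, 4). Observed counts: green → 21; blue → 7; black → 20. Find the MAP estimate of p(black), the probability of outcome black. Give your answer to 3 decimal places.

The posterior is Dirichlet(αᵢ + nᵢ) = Dirichlet(23, 13, 24).
For a Dirichlet(a₁,…,a_K) with all aᵢ > 1, the mode has j-th component (aⱼ − 1)/(Σaᵢ − K).
Here Σaᵢ = 60 and K = 3, so p(black) = (24 − 1)/(60 − 3) = 23/57 ≈ 0.404.

MAP estimate of p(black) = 0.404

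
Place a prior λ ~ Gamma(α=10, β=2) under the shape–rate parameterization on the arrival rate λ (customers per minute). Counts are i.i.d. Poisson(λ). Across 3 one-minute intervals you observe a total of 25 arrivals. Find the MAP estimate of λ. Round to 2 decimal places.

Σxᵢ = 25, n = 3.
Posterior ∝ λ^9e^(−2λ) · λ^25e^(−3λ) = λ^34e^(−5λ), i.e. Gamma(shape=35, rate=5).
The mode of a Gamma(a, b) with a ≥ 1 (shape–rate) is (a−1)/b = 34/5 ≈ 6.80.

λ̂_MAP = 6.80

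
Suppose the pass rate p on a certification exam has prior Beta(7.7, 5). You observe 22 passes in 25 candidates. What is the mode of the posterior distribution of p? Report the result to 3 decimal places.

Prior: Beta(7.7, 5).
Data: 22 successes in 25 trials. The binomial likelihood contributes p^22(1−p)^3, so the posterior is Beta(7.7+22, 5+3) = Beta(29.7, 8).
For Beta(a, b) with a, b > 1 the mode is (a−1)/(a+b−2) = 28.7/35.7 ≈ 0.804.

p̂_MAP = 0.804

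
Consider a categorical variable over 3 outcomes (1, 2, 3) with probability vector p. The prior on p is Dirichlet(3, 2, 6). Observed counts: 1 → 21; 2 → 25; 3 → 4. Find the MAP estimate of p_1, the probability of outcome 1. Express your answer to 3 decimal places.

The posterior is Dirichlet(αᵢ + nᵢ) = Dirichlet(24, 27, 10).
For a Dirichlet(a₁,…,a_K) with all aᵢ > 1, the mode has j-th component (aⱼ − 1)/(Σaᵢ − K).
Here Σaᵢ = 61 and K = 3, so p_1 = (24 − 1)/(61 − 3) = 23/58 ≈ 0.397.

MAP estimate: 0.397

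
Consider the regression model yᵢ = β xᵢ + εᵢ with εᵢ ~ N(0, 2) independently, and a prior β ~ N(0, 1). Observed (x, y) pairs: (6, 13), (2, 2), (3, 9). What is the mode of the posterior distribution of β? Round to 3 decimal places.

β̂_MAP = 2.137

log p(β | y) = −Σ(yᵢ − βxᵢ)²/(2·2) − β²/(2·1) + const.
Setting the derivative to zero: Σxᵢ(yᵢ − βxᵢ)/2 − β/1 = 0, so β = Σxᵢyᵢ / (Σxᵢ² + σ²/τ²).
Σxᵢyᵢ = 6·13 + 2·2 + 3·9 = 109; Σxᵢ² = 49; σ²/τ² = 2.
β̂_MAP = 109 / (49 + 2) = 109/51 ≈ 2.137.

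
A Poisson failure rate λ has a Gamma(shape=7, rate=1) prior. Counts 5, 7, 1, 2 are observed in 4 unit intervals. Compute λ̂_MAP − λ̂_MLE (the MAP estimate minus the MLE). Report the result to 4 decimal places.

MAP − MLE = 0.4500

Σxᵢ = 15. Posterior is Gamma(22, 5); MAP = (22−1)/5 = 21/5 ≈ 4.20000.
MLE = x̄ = 15/4 ≈ 3.75000.
Difference = 21/5 − 15/4 = 9/20 ≈ 0.4500.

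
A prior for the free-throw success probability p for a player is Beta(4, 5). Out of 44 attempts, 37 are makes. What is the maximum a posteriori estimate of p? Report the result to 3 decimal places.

Prior: Beta(4, 5).
Data: 37 successes in 44 trials. The binomial likelihood contributes p^37(1−p)^7, so the posterior is Beta(4+37, 5+7) = Beta(41, 12).
For Beta(a, b) with a, b > 1 the mode is (a−1)/(a+b−2) = 40/51 ≈ 0.784.

p̂_MAP = 0.784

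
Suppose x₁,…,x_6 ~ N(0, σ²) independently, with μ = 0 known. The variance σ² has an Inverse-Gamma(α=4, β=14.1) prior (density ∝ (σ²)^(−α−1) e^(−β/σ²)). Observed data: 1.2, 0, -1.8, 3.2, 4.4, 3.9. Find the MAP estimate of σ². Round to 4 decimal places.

Sum of squared deviations about the known mean: SS = (1.2−0)² + (0−0)² + (-1.8−0)² + (3.2−0)² + (4.4−0)² + (3.9−0)² = 49.49.
The Normal likelihood contributes (σ²)^(−n/2) exp(−SS/(2σ²)), so the posterior is Inverse-Gamma(α + n/2, β + SS/2) = Inverse-Gamma(7, 38.845).
The mode of Inverse-Gamma(a, b) is b/(a+1) = 38.845/8 ≈ 4.8556.

σ̂²_MAP = 4.8556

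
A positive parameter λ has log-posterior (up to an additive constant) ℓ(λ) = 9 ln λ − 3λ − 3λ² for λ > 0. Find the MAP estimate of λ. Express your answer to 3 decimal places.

λ̂_MAP = 1.000

ℓ'(λ) = 9/λ − 3 − 6λ. Setting this to zero and multiplying by λ: 6λ² + 3λ − 9 = 0.
λ = (−3 + √(3² + 4·6·9)) / (2·6) = (−3 + √225) / 12 = (−3 + 15)/12 = 1.
ℓ''(λ) = −9/λ² − 6 < 0, confirming a maximum.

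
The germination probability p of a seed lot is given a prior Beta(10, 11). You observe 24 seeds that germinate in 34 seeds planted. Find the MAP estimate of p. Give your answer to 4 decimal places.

p̂_MAP = 0.6226

Prior: Beta(10, 11).
Data: 24 successes in 34 trials. The binomial likelihood contributes p^24(1−p)^10, so the posterior is Beta(10+24, 11+10) = Beta(34, 21).
For Beta(a, b) with a, b > 1 the mode is (a−1)/(a+b−2) = 33/53 ≈ 0.6226.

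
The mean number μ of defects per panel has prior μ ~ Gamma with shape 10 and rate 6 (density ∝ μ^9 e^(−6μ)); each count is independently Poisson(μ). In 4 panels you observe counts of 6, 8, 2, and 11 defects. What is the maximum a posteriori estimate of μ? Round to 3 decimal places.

μ̂_MAP = 3.600

Σxᵢ = 6+8+2+11 = 27, with n = 4.
Posterior ∝ μ^9e^(−6μ) · μ^27e^(−4μ) = μ^36e^(−10μ), i.e. Gamma(shape=37, rate=10).
The mode of a Gamma(a, b) with a ≥ 1 (shape–rate) is (a−1)/b = 36/10 ≈ 3.600.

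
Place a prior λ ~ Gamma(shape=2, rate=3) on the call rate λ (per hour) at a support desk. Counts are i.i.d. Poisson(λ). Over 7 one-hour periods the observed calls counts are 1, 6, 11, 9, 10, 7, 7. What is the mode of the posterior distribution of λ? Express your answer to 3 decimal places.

Σxᵢ = 1+6+11+9+10+7+7 = 51, with n = 7.
Posterior ∝ λe^(−3λ) · λ^51e^(−7λ) = λ^52e^(−10λ), i.e. Gamma(shape=53, rate=10).
The mode of a Gamma(a, b) with a ≥ 1 (shape–rate) is (a−1)/b = 52/10 ≈ 5.200.

λ̂_MAP = 5.200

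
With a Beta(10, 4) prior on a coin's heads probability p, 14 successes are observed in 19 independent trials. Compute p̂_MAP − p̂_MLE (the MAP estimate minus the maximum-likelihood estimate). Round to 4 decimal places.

Posterior is Beta(24, 9); MAP = (24−1)/(33−2) = 23/31 ≈ 0.74194.
MLE ignores the prior: p̂_MLE = k/n = 14/19 ≈ 0.73684.
Difference = 23/31 − 14/19 = 3/589 ≈ 0.0051.

MAP − MLE = 0.0051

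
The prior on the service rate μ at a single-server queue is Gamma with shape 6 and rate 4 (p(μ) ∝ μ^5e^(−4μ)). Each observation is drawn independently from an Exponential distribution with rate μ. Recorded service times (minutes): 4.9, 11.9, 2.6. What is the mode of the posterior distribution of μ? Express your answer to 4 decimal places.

The Exponential(rate=μ) likelihood is ∝ μ^n e^(−μΣtᵢ). Here n = 3 and Σtᵢ = 4.9 + 11.9 + 2.6 = 19.4.
Posterior ∝ μ^5e^(−4μ) · μ^3e^(−19.4μ) = μ^8e^(−23.4μ), i.e. Gamma(9, 23.4).
Mode = (a−1)/b = 8/23.4 ≈ 0.3419.

μ̂_MAP = 0.3419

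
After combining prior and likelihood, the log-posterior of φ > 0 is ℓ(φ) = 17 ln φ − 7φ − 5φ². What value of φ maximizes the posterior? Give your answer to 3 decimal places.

ℓ'(φ) = 17/φ − 7 − 10φ. Setting this to zero and multiplying by φ: 10φ² + 7φ − 17 = 0.
φ = (−7 + √(7² + 4·10·17)) / (2·10) = (−7 + √729) / 20 = (−7 + 27)/20 = 1.
ℓ''(φ) = −17/φ² − 10 < 0, confirming a maximum.

φ̂_MAP = 1.000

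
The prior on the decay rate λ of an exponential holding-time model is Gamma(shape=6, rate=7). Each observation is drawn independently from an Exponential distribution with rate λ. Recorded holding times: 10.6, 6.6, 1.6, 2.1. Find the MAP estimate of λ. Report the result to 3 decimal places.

λ̂_MAP = 0.323

The Exponential(rate=λ) likelihood is ∝ λ^n e^(−λΣtᵢ). Here n = 4 and Σtᵢ = 10.6 + 6.6 + 1.6 + 2.1 = 20.9.
Posterior ∝ λ^5e^(−7λ) · λ^4e^(−20.9λ) = λ^9e^(−27.9λ), i.e. Gamma(10, 27.9).
Mode = (a−1)/b = 9/27.9 ≈ 0.323.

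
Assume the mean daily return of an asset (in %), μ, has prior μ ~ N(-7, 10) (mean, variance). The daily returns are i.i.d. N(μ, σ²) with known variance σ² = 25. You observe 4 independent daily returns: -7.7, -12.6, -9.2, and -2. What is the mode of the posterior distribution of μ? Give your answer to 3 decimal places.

n = 4; x̄ = ((-7.7) + (-12.6) + (-9.2) + (-2))/4 = -31.5/4 = -7.875.
For a Normal prior and Normal likelihood with known variance, the posterior is Normal; its mode equals its mean, the precision-weighted average.
Prior precision 1/σ₀² = 1/10 = 0.1; data precision n/σ² = 4/25 = 0.16.
μ̂ = (0.1·(-7) + 0.16·(-7.875)) / (0.1 + 0.16) = (-1.96)/0.26 = -98/13 ≈ -7.538.

μ̂_MAP = -7.538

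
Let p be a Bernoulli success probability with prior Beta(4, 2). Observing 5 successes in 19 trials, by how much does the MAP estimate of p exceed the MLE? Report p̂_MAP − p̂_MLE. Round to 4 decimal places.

MAP − MLE = 0.0847

Posterior is Beta(9, 16); MAP = (9−1)/(25−2) = 8/23 ≈ 0.34783.
MLE ignores the prior: p̂_MLE = k/n = 5/19 ≈ 0.26316.
Difference = 8/23 − 5/19 = 37/437 ≈ 0.0847.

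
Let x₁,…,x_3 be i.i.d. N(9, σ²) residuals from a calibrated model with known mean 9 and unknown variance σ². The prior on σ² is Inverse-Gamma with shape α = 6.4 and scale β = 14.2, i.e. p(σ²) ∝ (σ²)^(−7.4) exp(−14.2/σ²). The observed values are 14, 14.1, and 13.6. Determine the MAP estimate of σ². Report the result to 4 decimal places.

σ̂²_MAP = 5.6500

Sum of squared deviations about the known mean: SS = (14−9)² + (14.1−9)² + (13.6−9)² = 72.17.
The Normal likelihood contributes (σ²)^(−n/2) exp(−SS/(2σ²)), so the posterior is Inverse-Gamma(α + n/2, β + SS/2) = Inverse-Gamma(7.9, 50.285).
The mode of Inverse-Gamma(a, b) is b/(a+1) = 50.285/8.9 ≈ 5.6500.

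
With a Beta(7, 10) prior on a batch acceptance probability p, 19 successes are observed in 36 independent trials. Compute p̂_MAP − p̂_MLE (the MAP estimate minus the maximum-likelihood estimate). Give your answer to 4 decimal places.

Posterior is Beta(26, 27); MAP = (26−1)/(53−2) = 25/51 ≈ 0.49020.
MLE ignores the prior: p̂_MLE = k/n = 19/36 ≈ 0.52778.
Difference = 25/51 − 19/36 = -23/612 ≈ -0.0376.

MAP − MLE = -0.0376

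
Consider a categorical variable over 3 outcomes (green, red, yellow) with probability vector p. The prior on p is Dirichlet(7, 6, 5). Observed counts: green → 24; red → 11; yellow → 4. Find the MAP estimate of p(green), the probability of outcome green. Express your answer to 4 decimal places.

MAP estimate of p(green) = 0.5556

The posterior is Dirichlet(αᵢ + nᵢ) = Dirichlet(31, 17, 9).
For a Dirichlet(a₁,…,a_K) with all aᵢ > 1, the mode has j-th component (aⱼ − 1)/(Σaᵢ − K).
Here Σaᵢ = 57 and K = 3, so p(green) = (31 − 1)/(57 − 3) = 30/54 ≈ 0.5556.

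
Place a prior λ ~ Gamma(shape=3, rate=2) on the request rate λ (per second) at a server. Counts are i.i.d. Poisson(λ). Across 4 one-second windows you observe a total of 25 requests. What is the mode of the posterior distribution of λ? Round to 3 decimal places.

Σxᵢ = 25, n = 4.
Posterior ∝ λ^2e^(−2λ) · λ^25e^(−4λ) = λ^27e^(−6λ), i.e. Gamma(shape=28, rate=6).
The mode of a Gamma(a, b) with a ≥ 1 (shape–rate) is (a−1)/b = 27/6 ≈ 4.500.

λ̂_MAP = 4.500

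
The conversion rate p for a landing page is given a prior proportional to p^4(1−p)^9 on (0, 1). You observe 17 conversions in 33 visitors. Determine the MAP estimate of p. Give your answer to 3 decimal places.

p̂_MAP = 0.457

The prior density ∝ p^4(1−p)^9 is the kernel of Beta(5, 10).
Data: 17 successes in 33 trials. The binomial likelihood contributes p^17(1−p)^16, so the posterior is Beta(5+17, 10+16) = Beta(22, 26).
For Beta(a, b) with a, b > 1 the mode is (a−1)/(a+b−2) = 21/46 ≈ 0.457.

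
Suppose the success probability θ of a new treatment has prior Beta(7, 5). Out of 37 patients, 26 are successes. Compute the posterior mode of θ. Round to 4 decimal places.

θ̂_MAP = 0.6809

Prior: Beta(7, 5).
Data: 26 successes in 37 trials. The binomial likelihood contributes θ^26(1−θ)^11, so the posterior is Beta(7+26, 5+11) = Beta(33, 16).
For Beta(a, b) with a, b > 1 the mode is (a−1)/(a+b−2) = 32/47 ≈ 0.6809.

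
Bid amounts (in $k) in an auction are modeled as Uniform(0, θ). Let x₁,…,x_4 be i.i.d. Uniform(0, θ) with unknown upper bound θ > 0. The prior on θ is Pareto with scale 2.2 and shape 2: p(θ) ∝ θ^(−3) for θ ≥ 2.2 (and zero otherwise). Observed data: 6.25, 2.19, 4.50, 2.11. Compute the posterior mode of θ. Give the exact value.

θ̂_MAP = 6.25

The Uniform(0, θ) likelihood is θ^(−n) for θ ≥ max(xᵢ), zero otherwise. Here max(xᵢ) = 6.25.
Posterior ∝ θ^(−3) · θ^(−4) = θ^(−7) on θ ≥ max(2.2, 6.25) = 6.25.
This density is strictly decreasing in θ, so the posterior mode lies at the lower boundary of the support.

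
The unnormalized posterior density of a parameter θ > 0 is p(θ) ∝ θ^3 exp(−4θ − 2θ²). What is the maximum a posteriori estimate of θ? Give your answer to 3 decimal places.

ℓ'(θ) = 3/θ − 4 − 4θ. Setting this to zero and multiplying by θ: 4θ² + 4θ − 3 = 0.
θ = (−4 + √(4² + 4·4·3)) / (2·4) = (−4 + √64) / 8 = (−4 + 8)/8 = 1/2.
ℓ''(θ) = −3/θ² − 4 < 0, confirming a maximum.

θ̂_MAP = 0.500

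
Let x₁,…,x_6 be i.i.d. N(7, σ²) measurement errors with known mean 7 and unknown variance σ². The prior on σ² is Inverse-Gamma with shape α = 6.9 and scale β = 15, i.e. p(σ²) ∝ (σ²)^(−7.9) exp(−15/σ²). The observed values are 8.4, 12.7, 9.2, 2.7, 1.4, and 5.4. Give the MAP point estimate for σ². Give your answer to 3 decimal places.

σ̂²_MAP = 5.583

Sum of squared deviations about the known mean: SS = (8.4−7)² + (12.7−7)² + (9.2−7)² + (2.7−7)² + (1.4−7)² + (5.4−7)² = 91.7.
The Normal likelihood contributes (σ²)^(−n/2) exp(−SS/(2σ²)), so the posterior is Inverse-Gamma(α + n/2, β + SS/2) = Inverse-Gamma(9.9, 60.85).
The mode of Inverse-Gamma(a, b) is b/(a+1) = 60.85/10.9 ≈ 5.583.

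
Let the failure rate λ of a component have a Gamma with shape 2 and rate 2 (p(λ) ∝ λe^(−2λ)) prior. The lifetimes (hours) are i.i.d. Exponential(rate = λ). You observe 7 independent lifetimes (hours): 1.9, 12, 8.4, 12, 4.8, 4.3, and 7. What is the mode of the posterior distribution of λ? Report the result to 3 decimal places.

The Exponential(rate=λ) likelihood is ∝ λ^n e^(−λΣtᵢ). Here n = 7 and Σtᵢ = 1.9 + 12 + 8.4 + 12 + 4.8 + 4.3 + 7 = 50.4.
Posterior ∝ λe^(−2λ) · λ^7e^(−50.4λ) = λ^8e^(−52.4λ), i.e. Gamma(9, 52.4).
Mode = (a−1)/b = 8/52.4 ≈ 0.153.

λ̂_MAP = 0.153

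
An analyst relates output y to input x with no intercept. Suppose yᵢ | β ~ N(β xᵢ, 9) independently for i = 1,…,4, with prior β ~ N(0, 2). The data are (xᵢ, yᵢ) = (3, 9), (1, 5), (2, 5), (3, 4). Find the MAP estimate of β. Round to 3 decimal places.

β̂_MAP = 1.964

log p(β | y) = −Σ(yᵢ − βxᵢ)²/(2·9) − β²/(2·2) + const.
Setting the derivative to zero: Σxᵢ(yᵢ − βxᵢ)/9 − β/2 = 0, so β = Σxᵢyᵢ / (Σxᵢ² + σ²/τ²).
Σxᵢyᵢ = 3·9 + 1·5 + 2·5 + 3·4 = 54; Σxᵢ² = 23; σ²/τ² = 4.5.
β̂_MAP = 54 / (23 + 4.5) = 54/27.5 ≈ 1.964.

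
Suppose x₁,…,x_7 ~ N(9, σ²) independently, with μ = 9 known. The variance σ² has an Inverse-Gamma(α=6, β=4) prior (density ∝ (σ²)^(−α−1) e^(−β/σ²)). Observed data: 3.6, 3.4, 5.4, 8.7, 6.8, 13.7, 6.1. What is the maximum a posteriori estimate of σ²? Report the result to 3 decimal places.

Sum of squared deviations about the known mean: SS = (3.6−9)² + (3.4−9)² + (5.4−9)² + (8.7−9)² + (6.8−9)² + (13.7−9)² + (6.1−9)² = 108.91.
The Normal likelihood contributes (σ²)^(−n/2) exp(−SS/(2σ²)), so the posterior is Inverse-Gamma(α + n/2, β + SS/2) = Inverse-Gamma(9.5, 58.455).
The mode of Inverse-Gamma(a, b) is b/(a+1) = 58.455/10.5 ≈ 5.567.

σ̂²_MAP = 5.567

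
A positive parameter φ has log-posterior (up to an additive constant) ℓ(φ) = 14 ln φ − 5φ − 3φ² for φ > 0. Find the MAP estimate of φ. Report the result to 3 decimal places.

ℓ'(φ) = 14/φ − 5 − 6φ. Setting this to zero and multiplying by φ: 6φ² + 5φ − 14 = 0.
φ = (−5 + √(5² + 4·6·14)) / (2·6) = (−5 + √361) / 12 = (−5 + 19)/12 = 7/6.
ℓ''(φ) = −14/φ² − 6 < 0, confirming a maximum.

φ̂_MAP = 1.167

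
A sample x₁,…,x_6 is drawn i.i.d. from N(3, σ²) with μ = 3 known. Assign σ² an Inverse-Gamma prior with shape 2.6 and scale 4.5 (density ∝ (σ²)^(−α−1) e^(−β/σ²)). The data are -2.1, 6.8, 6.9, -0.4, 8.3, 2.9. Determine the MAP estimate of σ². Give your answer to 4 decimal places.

σ̂²_MAP = 7.9030

Sum of squared deviations about the known mean: SS = (-2.1−3)² + (6.8−3)² + (6.9−3)² + (-0.4−3)² + (8.3−3)² + (2.9−3)² = 95.32.
The Normal likelihood contributes (σ²)^(−n/2) exp(−SS/(2σ²)), so the posterior is Inverse-Gamma(α + n/2, β + SS/2) = Inverse-Gamma(5.6, 52.16).
The mode of Inverse-Gamma(a, b) is b/(a+1) = 52.16/6.6 ≈ 7.9030.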